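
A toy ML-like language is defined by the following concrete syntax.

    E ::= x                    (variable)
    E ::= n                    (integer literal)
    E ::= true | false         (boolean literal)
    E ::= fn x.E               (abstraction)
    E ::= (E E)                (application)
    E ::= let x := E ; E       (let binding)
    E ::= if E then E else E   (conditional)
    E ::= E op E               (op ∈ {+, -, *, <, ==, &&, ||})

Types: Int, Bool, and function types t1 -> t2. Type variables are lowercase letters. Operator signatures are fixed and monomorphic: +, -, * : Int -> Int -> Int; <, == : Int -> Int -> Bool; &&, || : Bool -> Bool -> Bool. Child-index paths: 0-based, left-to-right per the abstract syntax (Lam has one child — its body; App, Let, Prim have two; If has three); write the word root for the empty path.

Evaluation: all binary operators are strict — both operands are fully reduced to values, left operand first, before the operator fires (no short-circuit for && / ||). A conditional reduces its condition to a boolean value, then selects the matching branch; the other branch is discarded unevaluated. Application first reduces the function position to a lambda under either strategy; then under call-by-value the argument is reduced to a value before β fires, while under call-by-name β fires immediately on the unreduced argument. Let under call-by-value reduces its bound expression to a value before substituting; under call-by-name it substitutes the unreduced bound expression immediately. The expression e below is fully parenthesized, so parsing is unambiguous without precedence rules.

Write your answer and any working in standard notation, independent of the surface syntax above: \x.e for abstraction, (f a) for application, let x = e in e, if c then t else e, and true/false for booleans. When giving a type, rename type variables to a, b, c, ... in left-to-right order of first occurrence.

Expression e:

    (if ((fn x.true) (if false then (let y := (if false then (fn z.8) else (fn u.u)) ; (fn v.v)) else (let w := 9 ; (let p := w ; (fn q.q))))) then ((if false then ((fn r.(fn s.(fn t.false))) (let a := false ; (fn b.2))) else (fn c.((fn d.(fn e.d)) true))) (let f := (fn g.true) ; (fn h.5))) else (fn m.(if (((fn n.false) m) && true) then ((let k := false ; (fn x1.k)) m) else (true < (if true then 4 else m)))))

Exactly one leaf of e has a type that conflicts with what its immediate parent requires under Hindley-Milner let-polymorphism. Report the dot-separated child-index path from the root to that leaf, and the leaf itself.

Answer: 2.0.2.0 : true

Working:
\x._ : a -> Bool
  unify Bool ~ Bool
  unify Bool ~ Bool
\z._ : b -> Int
u : c
\u._ : c -> c
  unify b -> Int ~ c -> c
  unify b ~ c
  unify Int ~ c
let y : Int -> Int
v : d
\v._ : d -> d
let w : Int
w : Int
let p : Int
q : e
\q._ : e -> e
  unify d -> d ~ e -> e
  unify d ~ e
  unify e ~ e
  unify a -> Bool ~ (e -> e) -> f
  unify a ~ e -> e
  unify Bool ~ f
_ _ : Bool
  unify Bool ~ Bool
  unify Bool ~ Bool
\t._ : i -> Bool
\s._ : h -> i -> Bool
\r._ : g -> h -> i -> Bool
let a : Bool
\b._ : j -> Int
  unify g -> h -> i -> Bool ~ (j -> Int) -> k
  unify g ~ j -> Int
  unify h -> i -> Bool ~ k
_ _ : h -> i -> Bool
d : m
\e._ : n -> m
\d._ : m -> n -> m
  unify m -> n -> m ~ Bool -> o
  unify m ~ Bool
  unify n -> Bool ~ o
_ _ : n -> Bool
\c._ : l -> n -> Bool
  unify h -> i -> Bool ~ l -> n -> Bool
  unify h ~ l
  unify i -> Bool ~ n -> Bool
  unify i ~ n
  unify Bool ~ Bool
\g._ : p -> Bool
let f : forall. p -> Bool
\h._ : q -> Int
  unify l -> n -> Bool ~ (q -> Int) -> r
  unify l ~ q -> Int
  unify n -> Bool ~ r
_ _ : n -> Bool
\n._ : t -> Bool
m : s
  unify t -> Bool ~ s -> u
  unify t ~ s
  unify Bool ~ u
_ _ : Bool
  unify Bool ~ Bool
  unify Bool ~ Bool
  unify Bool ~ Bool
let k : Bool
k : Bool
\x1._ : v -> Bool
m : s
  unify v -> Bool ~ s -> w
  unify v ~ s
  unify Bool ~ w
_ _ : Bool
  unify Bool ~ Int
  FAIL: mismatch Bool ~ Int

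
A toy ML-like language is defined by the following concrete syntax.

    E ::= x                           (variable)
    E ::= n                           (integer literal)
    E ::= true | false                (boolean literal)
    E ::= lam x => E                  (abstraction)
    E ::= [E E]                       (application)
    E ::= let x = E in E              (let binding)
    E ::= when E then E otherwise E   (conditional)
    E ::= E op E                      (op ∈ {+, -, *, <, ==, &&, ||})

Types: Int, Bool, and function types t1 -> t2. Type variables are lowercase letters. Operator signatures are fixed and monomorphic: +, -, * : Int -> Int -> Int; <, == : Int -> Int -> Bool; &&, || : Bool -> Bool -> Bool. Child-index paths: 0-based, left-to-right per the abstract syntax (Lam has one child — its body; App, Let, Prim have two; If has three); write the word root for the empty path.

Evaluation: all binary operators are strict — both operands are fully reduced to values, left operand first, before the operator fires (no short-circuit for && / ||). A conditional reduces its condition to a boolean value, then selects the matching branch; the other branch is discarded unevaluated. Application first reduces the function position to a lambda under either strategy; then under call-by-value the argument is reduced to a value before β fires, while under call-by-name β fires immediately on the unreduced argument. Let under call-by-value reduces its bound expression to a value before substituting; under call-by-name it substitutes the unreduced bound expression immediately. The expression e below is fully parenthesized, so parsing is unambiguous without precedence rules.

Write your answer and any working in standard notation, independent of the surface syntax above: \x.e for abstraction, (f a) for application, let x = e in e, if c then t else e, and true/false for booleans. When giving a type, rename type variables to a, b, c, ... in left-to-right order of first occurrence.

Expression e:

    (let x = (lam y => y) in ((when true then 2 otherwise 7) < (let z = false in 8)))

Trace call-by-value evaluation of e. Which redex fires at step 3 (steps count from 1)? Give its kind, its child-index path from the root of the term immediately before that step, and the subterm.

Answer: let at 1 : (let z = false in 8)

Derivation:
step 0: (let x = (\y.y) in ((if true then 2 else 7) < (let z = false in 8)))
step 1: [let@root] ((if true then 2 else 7) < (let z = false in 8))
step 2: [if@0] (2 < (let z = false in 8))
step 3: [let@1] (2 < 8)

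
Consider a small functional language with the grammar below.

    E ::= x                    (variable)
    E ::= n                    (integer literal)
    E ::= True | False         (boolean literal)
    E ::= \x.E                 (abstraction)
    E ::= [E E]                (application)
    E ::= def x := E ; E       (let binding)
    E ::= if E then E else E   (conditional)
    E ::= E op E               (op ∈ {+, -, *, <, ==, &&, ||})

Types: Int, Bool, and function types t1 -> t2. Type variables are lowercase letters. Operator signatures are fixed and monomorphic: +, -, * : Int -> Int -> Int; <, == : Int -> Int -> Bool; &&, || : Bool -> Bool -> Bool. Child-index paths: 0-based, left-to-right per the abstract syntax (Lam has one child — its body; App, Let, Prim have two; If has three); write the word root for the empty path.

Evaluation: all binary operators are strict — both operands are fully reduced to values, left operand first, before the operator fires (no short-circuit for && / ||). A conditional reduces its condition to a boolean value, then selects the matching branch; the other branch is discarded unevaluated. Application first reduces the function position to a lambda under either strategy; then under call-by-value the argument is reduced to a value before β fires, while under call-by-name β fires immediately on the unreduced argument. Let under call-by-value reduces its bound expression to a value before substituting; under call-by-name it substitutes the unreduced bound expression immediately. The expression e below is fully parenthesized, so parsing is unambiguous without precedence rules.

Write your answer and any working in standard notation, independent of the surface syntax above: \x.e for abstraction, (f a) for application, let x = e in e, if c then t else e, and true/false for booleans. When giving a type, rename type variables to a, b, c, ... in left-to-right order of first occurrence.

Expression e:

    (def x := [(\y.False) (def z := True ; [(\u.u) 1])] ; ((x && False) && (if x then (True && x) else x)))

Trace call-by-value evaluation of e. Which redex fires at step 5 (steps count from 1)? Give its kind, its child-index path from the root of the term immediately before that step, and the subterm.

Answer: delta at 0 : (false && false)

Working:
step 0: (let x = ((\y.false) (let z = true in ((\u.u) 1))) in ((x && false) && (if x then (true && x) else x)))
step 1: [let@0.1] (let x = ((\y.false) ((\u.u) 1)) in ((x && false) && (if x then (true && x) else x)))
step 2: [beta@0.1] (let x = ((\y.false) 1) in ((x && false) && (if x then (true && x) else x)))
step 3: [beta@0] (let x = false in ((x && false) && (if x then (true && x) else x)))
step 4: [let@root] ((false && false) && (if false then (true && false) else false))
step 5: [delta@0] (false && (if false then (true && false) else false))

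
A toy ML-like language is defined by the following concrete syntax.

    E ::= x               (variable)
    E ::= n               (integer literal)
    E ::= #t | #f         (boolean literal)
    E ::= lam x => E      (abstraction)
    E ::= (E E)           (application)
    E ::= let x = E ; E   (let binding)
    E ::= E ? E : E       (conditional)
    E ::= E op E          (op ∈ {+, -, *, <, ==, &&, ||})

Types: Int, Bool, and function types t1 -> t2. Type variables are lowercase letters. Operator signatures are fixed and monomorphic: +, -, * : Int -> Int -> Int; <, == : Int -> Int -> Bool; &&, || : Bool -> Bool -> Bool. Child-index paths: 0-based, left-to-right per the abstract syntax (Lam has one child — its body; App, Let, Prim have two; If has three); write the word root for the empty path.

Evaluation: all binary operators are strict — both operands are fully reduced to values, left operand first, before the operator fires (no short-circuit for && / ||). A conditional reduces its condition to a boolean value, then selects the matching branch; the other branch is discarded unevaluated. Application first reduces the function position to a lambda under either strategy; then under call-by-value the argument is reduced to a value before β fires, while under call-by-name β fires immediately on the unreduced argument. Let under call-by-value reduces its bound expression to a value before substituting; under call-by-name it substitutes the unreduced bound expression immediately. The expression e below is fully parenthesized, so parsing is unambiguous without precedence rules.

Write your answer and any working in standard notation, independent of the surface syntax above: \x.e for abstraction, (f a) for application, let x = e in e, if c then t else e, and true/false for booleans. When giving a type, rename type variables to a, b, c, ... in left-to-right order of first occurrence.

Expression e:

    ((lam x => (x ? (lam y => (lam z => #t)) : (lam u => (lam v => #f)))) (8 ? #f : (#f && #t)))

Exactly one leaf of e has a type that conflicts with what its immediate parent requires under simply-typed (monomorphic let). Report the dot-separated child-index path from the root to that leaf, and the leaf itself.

Working:
x : a
  unify a ~ Bool
\z._ : c -> Bool
\y._ : b -> c -> Bool
\v._ : e -> Bool
\u._ : d -> e -> Bool
  unify b -> c -> Bool ~ d -> e -> Bool
  unify b ~ d
  unify c -> Bool ~ e -> Bool
  unify c ~ e
  unify Bool ~ Bool
\x._ : Bool -> d -> e -> Bool
  unify Int ~ Bool
  FAIL: mismatch Int ~ Bool

Answer: 1.0 : 8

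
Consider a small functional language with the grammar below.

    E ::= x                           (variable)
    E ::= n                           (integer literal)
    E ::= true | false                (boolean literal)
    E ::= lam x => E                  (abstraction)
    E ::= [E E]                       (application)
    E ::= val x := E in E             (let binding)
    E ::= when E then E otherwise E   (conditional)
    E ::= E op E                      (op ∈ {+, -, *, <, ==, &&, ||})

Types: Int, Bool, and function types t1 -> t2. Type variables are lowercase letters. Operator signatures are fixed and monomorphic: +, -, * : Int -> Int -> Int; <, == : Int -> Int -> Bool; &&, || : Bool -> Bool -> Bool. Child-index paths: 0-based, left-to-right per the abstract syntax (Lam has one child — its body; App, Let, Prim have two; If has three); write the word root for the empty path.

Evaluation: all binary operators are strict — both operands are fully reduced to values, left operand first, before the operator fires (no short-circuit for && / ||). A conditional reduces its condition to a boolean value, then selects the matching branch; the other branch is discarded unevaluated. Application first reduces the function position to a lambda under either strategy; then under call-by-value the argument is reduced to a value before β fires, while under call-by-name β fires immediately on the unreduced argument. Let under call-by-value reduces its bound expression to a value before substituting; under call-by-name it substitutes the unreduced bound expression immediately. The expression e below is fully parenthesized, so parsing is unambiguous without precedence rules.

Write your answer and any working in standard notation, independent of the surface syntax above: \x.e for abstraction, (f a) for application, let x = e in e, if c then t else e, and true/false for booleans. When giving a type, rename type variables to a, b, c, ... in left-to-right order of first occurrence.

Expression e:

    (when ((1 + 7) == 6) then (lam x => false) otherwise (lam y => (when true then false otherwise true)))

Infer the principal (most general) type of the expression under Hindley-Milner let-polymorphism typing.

Trace:
  unify Int ~ Int
  unify Int ~ Int
  unify Int ~ Int
  unify Int ~ Int
  unify Bool ~ Bool
\x._ : a -> Bool
  unify Bool ~ Bool
  unify Bool ~ Bool
\y._ : b -> Bool
  unify a -> Bool ~ b -> Bool
  unify a ~ b
  unify Bool ~ Bool

Answer: a -> Bool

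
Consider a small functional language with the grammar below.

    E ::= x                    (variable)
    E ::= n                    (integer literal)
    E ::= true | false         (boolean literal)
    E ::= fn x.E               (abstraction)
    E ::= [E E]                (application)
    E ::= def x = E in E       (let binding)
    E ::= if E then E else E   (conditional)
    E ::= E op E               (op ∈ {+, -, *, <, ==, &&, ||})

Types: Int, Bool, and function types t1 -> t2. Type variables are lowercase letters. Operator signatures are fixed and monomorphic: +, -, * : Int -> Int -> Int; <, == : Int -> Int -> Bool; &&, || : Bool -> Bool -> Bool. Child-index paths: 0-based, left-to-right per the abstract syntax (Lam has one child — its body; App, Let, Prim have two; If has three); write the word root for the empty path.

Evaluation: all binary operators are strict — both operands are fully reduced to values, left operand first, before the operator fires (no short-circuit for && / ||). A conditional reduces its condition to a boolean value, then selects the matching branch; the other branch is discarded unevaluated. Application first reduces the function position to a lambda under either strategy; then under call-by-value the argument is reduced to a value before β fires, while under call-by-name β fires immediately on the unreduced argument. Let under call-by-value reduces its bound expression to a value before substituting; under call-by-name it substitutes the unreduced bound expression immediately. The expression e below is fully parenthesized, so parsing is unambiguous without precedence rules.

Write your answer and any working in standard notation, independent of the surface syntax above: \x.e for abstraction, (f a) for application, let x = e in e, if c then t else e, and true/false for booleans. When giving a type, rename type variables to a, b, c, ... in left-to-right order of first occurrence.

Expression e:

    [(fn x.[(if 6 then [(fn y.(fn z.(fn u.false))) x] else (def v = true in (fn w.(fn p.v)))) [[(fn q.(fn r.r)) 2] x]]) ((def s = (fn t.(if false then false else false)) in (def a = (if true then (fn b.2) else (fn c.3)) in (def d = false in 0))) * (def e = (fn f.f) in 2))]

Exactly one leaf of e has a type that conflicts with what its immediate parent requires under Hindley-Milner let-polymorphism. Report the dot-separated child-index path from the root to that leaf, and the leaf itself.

Derivation:
  unify Int ~ Bool
  FAIL: mismatch Int ~ Bool

Answer: 0.0.0.0 : 6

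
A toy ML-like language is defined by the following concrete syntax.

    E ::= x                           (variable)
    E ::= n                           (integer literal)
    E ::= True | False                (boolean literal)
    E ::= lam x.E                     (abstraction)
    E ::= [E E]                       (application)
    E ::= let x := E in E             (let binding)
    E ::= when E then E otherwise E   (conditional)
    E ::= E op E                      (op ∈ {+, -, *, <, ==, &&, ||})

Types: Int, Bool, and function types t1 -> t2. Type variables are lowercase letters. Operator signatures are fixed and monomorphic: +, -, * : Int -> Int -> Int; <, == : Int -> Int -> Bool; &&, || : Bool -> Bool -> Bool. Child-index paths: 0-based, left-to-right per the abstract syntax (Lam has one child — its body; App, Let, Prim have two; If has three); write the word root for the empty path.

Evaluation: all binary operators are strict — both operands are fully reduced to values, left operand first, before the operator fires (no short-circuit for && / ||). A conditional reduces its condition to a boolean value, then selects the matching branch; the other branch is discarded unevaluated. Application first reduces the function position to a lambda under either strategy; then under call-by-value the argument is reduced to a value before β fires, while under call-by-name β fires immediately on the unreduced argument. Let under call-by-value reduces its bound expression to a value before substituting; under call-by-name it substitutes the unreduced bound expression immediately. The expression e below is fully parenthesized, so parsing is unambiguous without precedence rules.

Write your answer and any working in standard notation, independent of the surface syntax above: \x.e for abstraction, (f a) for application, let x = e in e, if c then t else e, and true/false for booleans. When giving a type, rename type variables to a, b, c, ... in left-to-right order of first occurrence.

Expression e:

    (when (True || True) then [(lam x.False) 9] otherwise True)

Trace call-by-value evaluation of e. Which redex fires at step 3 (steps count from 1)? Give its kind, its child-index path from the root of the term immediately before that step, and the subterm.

Answer: beta at root : ((\x.false) 9)

Derivation:
step 0: (if (true || true) then ((\x.false) 9) else true)
step 1: [delta@0] (if true then ((\x.false) 9) else true)
step 2: [if@root] ((\x.false) 9)
step 3: [beta@root] false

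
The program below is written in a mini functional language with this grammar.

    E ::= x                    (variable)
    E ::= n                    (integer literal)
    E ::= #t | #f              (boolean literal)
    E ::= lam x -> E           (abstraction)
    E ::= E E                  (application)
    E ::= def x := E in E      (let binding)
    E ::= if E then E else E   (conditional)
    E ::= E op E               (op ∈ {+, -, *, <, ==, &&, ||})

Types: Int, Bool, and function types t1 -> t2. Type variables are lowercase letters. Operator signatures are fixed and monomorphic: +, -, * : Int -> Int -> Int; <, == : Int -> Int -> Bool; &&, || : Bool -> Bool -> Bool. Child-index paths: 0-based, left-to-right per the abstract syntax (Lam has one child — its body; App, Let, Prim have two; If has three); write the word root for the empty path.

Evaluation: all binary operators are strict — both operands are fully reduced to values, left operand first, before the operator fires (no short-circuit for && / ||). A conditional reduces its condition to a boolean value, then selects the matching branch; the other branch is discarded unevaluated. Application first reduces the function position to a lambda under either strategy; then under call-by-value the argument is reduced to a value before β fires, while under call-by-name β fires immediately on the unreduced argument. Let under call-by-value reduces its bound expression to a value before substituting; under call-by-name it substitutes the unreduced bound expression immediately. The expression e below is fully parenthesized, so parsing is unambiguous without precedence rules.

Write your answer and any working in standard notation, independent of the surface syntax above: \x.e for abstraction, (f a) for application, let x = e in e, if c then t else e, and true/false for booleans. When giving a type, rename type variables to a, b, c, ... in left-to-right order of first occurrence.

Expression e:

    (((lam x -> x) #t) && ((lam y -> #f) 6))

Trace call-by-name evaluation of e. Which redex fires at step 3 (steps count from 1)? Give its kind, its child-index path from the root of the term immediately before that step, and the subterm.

Working:
step 0: (((\x.x) true) && ((\y.false) 6))
step 1: [beta@0] (true && ((\y.false) 6))
step 2: [beta@1] (true && false)
step 3: [delta@root] false

Answer: delta at root : (true && false)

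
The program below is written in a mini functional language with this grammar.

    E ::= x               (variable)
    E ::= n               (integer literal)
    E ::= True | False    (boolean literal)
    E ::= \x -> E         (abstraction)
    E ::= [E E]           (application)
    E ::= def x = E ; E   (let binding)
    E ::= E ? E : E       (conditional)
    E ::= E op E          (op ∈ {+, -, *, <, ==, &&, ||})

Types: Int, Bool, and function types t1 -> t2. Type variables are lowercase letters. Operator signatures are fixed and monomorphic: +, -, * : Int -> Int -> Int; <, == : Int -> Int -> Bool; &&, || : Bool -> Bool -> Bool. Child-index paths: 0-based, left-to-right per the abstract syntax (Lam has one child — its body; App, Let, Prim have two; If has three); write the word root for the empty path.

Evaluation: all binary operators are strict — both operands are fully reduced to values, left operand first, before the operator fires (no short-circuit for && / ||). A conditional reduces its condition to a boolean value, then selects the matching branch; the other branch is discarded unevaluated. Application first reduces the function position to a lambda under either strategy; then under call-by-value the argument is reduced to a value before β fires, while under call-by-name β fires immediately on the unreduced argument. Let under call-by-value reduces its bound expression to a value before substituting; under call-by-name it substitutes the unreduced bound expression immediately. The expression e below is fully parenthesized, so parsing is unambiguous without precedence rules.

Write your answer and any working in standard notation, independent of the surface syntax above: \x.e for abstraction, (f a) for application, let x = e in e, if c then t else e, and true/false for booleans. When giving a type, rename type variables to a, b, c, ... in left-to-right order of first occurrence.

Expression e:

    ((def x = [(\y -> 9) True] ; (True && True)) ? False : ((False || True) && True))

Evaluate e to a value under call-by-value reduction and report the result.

Trace:
step 0: (if (let x = ((\y.9) true) in (true && true)) then false else ((false || true) && true))
step 1: [beta@0.0] (if (let x = 9 in (true && true)) then false else ((false || true) && true))
step 2: [let@0] (if (true && true) then false else ((false || true) && true))
step 3: [delta@0] (if true then false else ((false || true) && true))
step 4: [if@root] false

Answer: false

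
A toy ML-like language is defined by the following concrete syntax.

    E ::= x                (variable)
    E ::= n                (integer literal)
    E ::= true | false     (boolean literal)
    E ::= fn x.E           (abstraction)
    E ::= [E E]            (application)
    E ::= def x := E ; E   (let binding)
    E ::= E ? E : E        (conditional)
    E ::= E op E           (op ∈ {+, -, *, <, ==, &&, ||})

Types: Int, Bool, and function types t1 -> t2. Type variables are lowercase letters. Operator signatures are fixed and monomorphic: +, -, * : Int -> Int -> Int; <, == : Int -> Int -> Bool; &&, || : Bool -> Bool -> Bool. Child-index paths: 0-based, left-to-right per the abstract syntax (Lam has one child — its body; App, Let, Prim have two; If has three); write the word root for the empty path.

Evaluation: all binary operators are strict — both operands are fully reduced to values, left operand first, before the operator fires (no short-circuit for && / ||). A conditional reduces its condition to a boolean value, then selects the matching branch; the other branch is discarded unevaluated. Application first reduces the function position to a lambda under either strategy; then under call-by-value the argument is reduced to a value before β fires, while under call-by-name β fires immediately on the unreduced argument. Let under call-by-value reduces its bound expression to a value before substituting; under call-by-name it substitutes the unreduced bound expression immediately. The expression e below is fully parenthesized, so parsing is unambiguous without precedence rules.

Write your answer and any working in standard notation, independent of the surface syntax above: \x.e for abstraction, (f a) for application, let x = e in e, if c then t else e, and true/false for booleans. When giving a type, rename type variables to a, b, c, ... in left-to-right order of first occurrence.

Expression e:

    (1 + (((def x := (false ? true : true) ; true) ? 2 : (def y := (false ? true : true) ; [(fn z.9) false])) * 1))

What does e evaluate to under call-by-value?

Answer: 3

Derivation:
step 0: (1 + ((if (let x = (if false then true else true) in true) then 2 else (let y = (if false then true else true) in ((\z.9) false))) * 1))
step 1: [if@1.0.0.0] (1 + ((if (let x = true in true) then 2 else (let y = (if false then true else true) in ((\z.9) false))) * 1))
step 2: [let@1.0.0] (1 + ((if true then 2 else (let y = (if false then true else true) in ((\z.9) false))) * 1))
step 3: [if@1.0] (1 + (2 * 1))
step 4: [delta@1] (1 + 2)
step 5: [delta@root] 3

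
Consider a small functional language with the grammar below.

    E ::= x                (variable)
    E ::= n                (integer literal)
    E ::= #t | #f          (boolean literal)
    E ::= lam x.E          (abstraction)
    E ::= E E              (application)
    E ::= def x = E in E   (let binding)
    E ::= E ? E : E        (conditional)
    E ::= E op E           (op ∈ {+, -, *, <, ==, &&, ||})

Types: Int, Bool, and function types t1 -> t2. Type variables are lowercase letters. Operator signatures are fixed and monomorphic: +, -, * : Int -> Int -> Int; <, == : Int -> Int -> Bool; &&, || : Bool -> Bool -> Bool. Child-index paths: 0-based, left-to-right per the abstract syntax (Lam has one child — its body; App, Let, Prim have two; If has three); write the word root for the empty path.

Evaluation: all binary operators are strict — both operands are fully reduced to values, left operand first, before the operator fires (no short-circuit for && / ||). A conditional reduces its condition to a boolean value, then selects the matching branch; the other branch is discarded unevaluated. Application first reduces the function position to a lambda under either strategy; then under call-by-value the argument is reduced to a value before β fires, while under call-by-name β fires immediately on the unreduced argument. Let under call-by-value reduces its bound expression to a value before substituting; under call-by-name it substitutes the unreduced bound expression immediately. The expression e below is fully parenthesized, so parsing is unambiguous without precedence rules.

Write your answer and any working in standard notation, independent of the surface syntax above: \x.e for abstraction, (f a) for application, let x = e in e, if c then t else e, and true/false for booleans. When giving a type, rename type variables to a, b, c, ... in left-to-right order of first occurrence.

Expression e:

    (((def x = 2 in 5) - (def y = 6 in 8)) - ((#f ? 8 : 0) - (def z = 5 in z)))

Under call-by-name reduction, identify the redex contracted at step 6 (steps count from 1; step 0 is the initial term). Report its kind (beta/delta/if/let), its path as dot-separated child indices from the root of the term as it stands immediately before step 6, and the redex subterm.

Derivation:
step 0: (((let x = 2 in 5) - (let y = 6 in 8)) - ((if false then 8 else 0) - (let z = 5 in z)))
step 1: [let@0.0] ((5 - (let y = 6 in 8)) - ((if false then 8 else 0) - (let z = 5 in z)))
step 2: [let@0.1] ((5 - 8) - ((if false then 8 else 0) - (let z = 5 in z)))
step 3: [delta@0] (-3 - ((if false then 8 else 0) - (let z = 5 in z)))
step 4: [if@1.0] (-3 - (0 - (let z = 5 in z)))
step 5: [let@1.1] (-3 - (0 - 5))
step 6: [delta@1] (-3 - -5)

Answer: delta at 1 : (0 - 5)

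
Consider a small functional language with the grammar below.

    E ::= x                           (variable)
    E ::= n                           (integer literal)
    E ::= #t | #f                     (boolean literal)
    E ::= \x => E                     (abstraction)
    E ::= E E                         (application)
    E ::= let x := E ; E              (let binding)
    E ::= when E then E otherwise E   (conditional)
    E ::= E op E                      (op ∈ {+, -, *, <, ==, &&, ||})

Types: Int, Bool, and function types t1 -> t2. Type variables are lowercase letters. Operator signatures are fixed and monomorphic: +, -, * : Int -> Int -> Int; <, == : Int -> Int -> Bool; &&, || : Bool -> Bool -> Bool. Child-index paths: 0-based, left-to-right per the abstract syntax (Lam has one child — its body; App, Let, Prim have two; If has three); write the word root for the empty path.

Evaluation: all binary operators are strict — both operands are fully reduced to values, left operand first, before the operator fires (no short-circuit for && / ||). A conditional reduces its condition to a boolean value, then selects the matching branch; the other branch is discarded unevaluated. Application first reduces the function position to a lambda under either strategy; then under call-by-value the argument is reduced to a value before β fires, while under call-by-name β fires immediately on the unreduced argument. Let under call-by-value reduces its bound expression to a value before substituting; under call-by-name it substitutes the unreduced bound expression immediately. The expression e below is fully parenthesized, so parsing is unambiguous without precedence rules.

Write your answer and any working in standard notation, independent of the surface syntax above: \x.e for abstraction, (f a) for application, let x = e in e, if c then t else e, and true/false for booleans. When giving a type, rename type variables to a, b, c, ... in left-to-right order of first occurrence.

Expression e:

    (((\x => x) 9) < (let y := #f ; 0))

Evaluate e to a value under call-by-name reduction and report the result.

Answer: false

Working:
step 0: (((\x.x) 9) < (let y = false in 0))
step 1: [beta@0] (9 < (let y = false in 0))
step 2: [let@1] (9 < 0)
step 3: [delta@root] false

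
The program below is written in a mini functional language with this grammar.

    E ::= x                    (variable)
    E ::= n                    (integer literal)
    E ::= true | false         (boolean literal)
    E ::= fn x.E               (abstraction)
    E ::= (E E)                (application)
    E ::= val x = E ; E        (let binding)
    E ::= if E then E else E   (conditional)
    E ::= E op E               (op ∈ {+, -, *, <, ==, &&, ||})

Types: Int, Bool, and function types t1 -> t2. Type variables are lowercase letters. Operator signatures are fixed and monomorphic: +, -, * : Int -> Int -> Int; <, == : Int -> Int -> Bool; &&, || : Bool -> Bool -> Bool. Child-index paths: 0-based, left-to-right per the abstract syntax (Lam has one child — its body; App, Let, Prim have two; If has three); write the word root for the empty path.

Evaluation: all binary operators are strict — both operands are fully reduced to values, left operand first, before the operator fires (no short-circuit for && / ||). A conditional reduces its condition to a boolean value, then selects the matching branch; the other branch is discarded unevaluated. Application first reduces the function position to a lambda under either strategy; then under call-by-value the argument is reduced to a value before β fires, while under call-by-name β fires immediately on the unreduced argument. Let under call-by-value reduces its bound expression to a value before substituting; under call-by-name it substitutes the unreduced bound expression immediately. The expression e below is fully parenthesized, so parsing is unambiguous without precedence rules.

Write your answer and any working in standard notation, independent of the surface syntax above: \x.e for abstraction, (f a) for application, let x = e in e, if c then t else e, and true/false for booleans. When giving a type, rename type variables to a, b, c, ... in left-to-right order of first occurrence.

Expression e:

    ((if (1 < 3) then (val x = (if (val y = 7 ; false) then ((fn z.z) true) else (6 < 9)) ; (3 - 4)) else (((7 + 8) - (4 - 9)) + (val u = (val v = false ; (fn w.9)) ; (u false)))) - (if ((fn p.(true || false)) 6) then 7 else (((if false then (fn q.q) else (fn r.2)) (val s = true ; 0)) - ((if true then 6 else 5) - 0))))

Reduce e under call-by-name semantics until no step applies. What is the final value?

Answer: -8

Trace:
step 0: ((if (1 < 3) then (let x = (if (let y = 7 in false) then ((\z.z) true) else (6 < 9)) in (3 - 4)) else (((7 + 8) - (4 - 9)) + (let u = (let v = false in (\w.9)) in (u false)))) - (if ((\p.(true || false)) 6) then 7 else (((if false then (\q.q) else (\r.2)) (let s = true in 0)) - ((if true then 6 else 5) - 0))))
step 1: [delta@0.0] ((if true then (let x = (if (let y = 7 in false) then ((\z.z) true) else (6 < 9)) in (3 - 4)) else (((7 + 8) - (4 - 9)) + (let u = (let v = false in (\w.9)) in (u false)))) - (if ((\p.(true || false)) 6) then 7 else (((if false then (\q.q) else (\r.2)) (let s = true in 0)) - ((if true then 6 else 5) - 0))))
step 2: [if@0] ((let x = (if (let y = 7 in false) then ((\z.z) true) else (6 < 9)) in (3 - 4)) - (if ((\p.(true || false)) 6) then 7 else (((if false then (\q.q) else (\r.2)) (let s = true in 0)) - ((if true then 6 else 5) - 0))))
step 3: [let@0] ((3 - 4) - (if ((\p.(true || false)) 6) then 7 else (((if false then (\q.q) else (\r.2)) (let s = true in 0)) - ((if true then 6 else 5) - 0))))
step 4: [delta@0] (-1 - (if ((\p.(true || false)) 6) then 7 else (((if false then (\q.q) else (\r.2)) (let s = true in 0)) - ((if true then 6 else 5) - 0))))
step 5: [beta@1.0] (-1 - (if (true || false) then 7 else (((if false then (\q.q) else (\r.2)) (let s = true in 0)) - ((if true then 6 else 5) - 0))))
step 6: [delta@1.0] (-1 - (if true then 7 else (((if false then (\q.q) else (\r.2)) (let s = true in 0)) - ((if true then 6 else 5) - 0))))
step 7: [if@1] (-1 - 7)
step 8: [delta@root] -8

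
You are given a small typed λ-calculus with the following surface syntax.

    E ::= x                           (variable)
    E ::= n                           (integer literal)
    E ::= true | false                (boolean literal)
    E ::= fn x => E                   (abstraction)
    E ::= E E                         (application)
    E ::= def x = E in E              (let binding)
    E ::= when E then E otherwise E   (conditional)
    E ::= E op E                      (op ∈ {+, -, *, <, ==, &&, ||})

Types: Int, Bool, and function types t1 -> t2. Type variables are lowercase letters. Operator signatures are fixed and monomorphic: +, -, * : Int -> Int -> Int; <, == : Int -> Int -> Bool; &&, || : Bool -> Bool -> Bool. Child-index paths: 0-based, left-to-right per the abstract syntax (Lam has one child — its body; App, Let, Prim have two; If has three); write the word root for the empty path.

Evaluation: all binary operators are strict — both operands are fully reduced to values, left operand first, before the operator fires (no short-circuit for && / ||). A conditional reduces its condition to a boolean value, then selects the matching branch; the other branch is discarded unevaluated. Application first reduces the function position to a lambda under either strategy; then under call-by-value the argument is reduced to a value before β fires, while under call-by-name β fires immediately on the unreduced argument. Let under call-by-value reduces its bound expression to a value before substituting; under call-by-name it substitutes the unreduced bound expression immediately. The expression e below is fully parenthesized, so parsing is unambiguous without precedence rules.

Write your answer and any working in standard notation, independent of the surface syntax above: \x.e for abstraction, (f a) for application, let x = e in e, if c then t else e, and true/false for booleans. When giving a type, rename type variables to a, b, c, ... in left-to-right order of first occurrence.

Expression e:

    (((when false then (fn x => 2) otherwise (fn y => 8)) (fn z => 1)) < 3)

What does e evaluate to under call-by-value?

Answer: false

Trace:
step 0: (((if false then (\x.2) else (\y.8)) (\z.1)) < 3)
step 1: [if@0.0] (((\y.8) (\z.1)) < 3)
step 2: [beta@0] (8 < 3)
step 3: [delta@root] false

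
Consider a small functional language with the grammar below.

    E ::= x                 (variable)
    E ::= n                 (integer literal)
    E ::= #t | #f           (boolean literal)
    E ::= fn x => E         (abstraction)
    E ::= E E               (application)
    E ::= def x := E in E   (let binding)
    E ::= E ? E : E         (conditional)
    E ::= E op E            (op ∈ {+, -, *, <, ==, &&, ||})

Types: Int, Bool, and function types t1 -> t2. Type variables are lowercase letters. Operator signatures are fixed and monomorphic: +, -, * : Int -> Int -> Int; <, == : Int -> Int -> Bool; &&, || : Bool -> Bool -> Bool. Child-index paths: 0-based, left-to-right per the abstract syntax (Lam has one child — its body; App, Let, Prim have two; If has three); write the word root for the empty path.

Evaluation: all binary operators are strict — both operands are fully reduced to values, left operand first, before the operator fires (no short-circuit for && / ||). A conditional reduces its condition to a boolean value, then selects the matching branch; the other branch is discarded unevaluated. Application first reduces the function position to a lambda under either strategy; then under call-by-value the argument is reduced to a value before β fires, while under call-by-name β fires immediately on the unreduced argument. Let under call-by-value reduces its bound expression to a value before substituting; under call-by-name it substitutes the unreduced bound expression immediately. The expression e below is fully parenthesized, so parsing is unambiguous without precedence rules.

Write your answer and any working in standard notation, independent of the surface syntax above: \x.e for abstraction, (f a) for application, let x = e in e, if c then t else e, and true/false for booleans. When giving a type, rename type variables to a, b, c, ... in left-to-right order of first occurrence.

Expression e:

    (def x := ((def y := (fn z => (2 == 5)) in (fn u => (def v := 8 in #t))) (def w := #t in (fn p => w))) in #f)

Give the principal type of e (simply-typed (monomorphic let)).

Answer: Bool

Trace:
  unify Int ~ Int
  unify Int ~ Int
\z._ : a -> Bool
let y : a -> Bool
let v : Int
\u._ : b -> Bool
let w : Bool
w : Bool
\p._ : c -> Bool
  unify b -> Bool ~ (c -> Bool) -> d
  unify b ~ c -> Bool
  unify Bool ~ d
_ _ : Bool
let x : Bool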